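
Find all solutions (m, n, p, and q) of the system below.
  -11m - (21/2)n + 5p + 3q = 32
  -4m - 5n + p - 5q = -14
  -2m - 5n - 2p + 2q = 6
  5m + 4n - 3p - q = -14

Row-reduce:
R1 ← R1 / (-11).
R2 ← R2 + 4·R1.
R3 ← R3 + 2·R1.
R4 ← R4 − 5·R1.
R2 ← R2 / (-13/11).
R1 ← R1 − 21/22·R2.
R3 ← R3 + 34/11·R2.
R4 ← R4 + 17/22·R2.
R3 ← R3 / (-10/13).
R1 ← R1 + 29/26·R3.
R2 ← R2 − 9/13·R3.
R4 ← R4 + 5/26·R3.
Row 4 reduces to 0 = 1/2, a contradiction. The system is inconsistent.

no solution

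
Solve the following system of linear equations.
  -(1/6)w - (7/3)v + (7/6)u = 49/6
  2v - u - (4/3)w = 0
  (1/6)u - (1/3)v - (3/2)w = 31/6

Row-reduce:
R1 ← R1 / (7/6).
R2 ← R2 + 1·R1.
R3 ← R3 − 1/6·R1.
R2 ← R2 / (-31/21).
R1 ← R1 + 1/7·R2.
R3 ← R3 + 31/21·R2.
Row 3 reduces to 0 = -3, a contradiction. The system is inconsistent.

no solution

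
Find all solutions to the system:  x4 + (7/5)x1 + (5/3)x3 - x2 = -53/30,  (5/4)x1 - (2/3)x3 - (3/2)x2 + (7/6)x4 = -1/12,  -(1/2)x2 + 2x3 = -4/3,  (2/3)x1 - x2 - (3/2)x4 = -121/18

x1 = -7/3, x2 = 2/3, x3 = -1/2, x4 = 3

Row-reduce the augmented matrix:
R1 ← R1 / (7/5).
R2 ← R2 − 5/4·R1.
R4 ← R4 − 2/3·R1.
R2 ← R2 / (-17/28).
R1 ← R1 + 5/7·R2.
R3 ← R3 + 1/2·R2.
R4 ← R4 + 11/21·R2.
R3 ← R3 / (385/102).
R1 ← R1 − 190/51·R3.
R2 ← R2 − 181/51·R3.
R4 ← R4 − 163/153·R3.
R4 ← R4 / (-14891/6930).
R1 ← R1 − 142/231·R4.
R2 ← R2 + 92/385·R4.
R3 ← R3 + 23/385·R4.
Reading off the reduced rows gives x1 = -7/3, x2 = 2/3, x3 = -1/2, x4 = 3.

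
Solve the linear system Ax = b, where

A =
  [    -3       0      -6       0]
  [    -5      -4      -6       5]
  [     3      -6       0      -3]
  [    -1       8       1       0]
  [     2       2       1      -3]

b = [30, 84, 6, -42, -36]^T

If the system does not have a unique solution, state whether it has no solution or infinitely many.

Row-reduce the augmented matrix:
R1 ← R1 / (-3).
R2 ← R2 + 5·R1.
R3 ← R3 − 3·R1.
R4 ← R4 + 1·R1.
R5 ← R5 − 2·R1.
R2 ← R2 / (-4).
R3 ← R3 + 6·R2.
R4 ← R4 − 8·R2.
R5 ← R5 − 2·R2.
R3 ← R3 / (-12).
R1 ← R1 − 2·R3.
R2 ← R2 + 1·R3.
R4 ← R4 − 11·R3.
R5 ← R5 + 1·R3.
R4 ← R4 / (3/8).
R1 ← R1 + 7/4·R4.
R2 ← R2 + 3/8·R4.
R3 ← R3 − 7/8·R4.
R5 ← R5 − 3/8·R4.
R5 reduces to 0 = 0, so the extra equation is consistent.
Reading off the reduced rows gives x_1 = -2, x_2 = -5, x_3 = -4, x_4 = 6.

x_1 = -2, x_2 = -5, x_3 = -4, x_4 = 6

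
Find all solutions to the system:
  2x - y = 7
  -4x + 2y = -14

Row-reduce:
R1 ← R1 / (2).
R2 ← R2 + 4·R1.
Rank is 1 with 2 unknowns, leaving y free.

infinitely many solutions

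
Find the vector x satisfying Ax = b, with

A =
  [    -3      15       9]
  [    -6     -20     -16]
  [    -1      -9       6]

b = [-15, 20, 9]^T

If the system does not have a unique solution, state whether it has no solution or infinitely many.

Row-reduce the augmented matrix:
R1 ← R1 / (-3).
R2 ← R2 + 6·R1.
R3 ← R3 + 1·R1.
R2 ← R2 / (-50).
R1 ← R1 + 5·R2.
R3 ← R3 + 14·R2.
R3 ← R3 / (313/25).
R1 ← R1 − 2/5·R3.
R2 ← R2 − 17/25·R3.
Reading off the reduced rows gives x_1 = 0, x_2 = -1, x_3 = 0.

x_1 = 0, x_2 = -1, x_3 = 0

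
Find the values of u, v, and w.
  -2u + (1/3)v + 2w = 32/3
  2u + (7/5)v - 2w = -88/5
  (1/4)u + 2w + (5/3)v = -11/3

Row-reduce the augmented matrix:
R1 ← R1 / (-2).
R2 ← R2 − 2·R1.
R3 ← R3 − 1/4·R1.
R2 ← R2 / (26/15).
R1 ← R1 + 1/6·R2.
R3 ← R3 − 41/24·R2.
R3 ← R3 / (9/4).
R1 ← R1 + 1·R3.
Reading off the reduced rows gives u = -4, v = -4, w = 2.

u = -4, v = -4, w = 2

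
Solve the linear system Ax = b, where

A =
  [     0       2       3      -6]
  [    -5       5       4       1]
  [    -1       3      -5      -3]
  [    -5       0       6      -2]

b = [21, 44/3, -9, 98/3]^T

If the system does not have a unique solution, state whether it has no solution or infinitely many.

x_1 = -2, x_2 = -1, x_3 = 3, x_4 = -7/3

Row-reduce the augmented matrix:
Swap R1 and R2.
R1 ← R1 / (-5).
R3 ← R3 + 1·R1.
R4 ← R4 + 5·R1.
R2 ← R2 / (2).
R1 ← R1 + 1·R2.
R3 ← R3 − 2·R2.
R4 ← R4 + 5·R2.
R3 ← R3 / (-44/5).
R1 ← R1 − 7/10·R3.
R2 ← R2 − 3/2·R3.
R4 ← R4 − 19/2·R3.
R4 ← R4 / (-659/44).
R1 ← R1 + 131/44·R4.
R2 ← R2 + 111/44·R4.
R3 ← R3 + 7/22·R4.
Reading off the reduced rows gives x_1 = -2, x_2 = -1, x_3 = 3, x_4 = -7/3.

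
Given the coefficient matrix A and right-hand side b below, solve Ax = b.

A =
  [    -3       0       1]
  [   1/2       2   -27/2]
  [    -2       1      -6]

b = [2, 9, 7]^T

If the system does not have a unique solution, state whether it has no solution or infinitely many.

no solution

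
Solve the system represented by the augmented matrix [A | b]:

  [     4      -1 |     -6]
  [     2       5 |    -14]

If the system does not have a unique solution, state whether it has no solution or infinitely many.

Row-reduce the augmented matrix:
R1 ← R1 / (4).
R2 ← R2 − 2·R1.
R2 ← R2 / (11/2).
R1 ← R1 + 1/4·R2.
Reading off the reduced rows gives x_1 = -2, x_2 = -2.

x_1 = -2, x_2 = -2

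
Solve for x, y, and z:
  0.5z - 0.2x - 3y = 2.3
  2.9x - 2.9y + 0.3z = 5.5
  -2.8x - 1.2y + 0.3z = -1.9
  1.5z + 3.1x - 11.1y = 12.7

x = 1, y = -1, z = -1

Row-reduce the augmented matrix:
R1 ← R1 / (-1/5).
R2 ← R2 − 29/10·R1.
R3 ← R3 + 14/5·R1.
R4 ← R4 − 31/10·R1.
R2 ← R2 / (-232/5).
R1 ← R1 − 15·R2.
R3 ← R3 − 204/5·R2.
R4 ← R4 + 288/5·R2.
R3 ← R3 / (-71/1160).
R1 ← R1 + 55/928·R3.
R2 ← R2 + 151/928·R3.
R4 ← R4 + 71/580·R3.
R4 reduces to 0 = 0, so the extra equation is consistent.
Reading off the reduced rows gives x = 1, y = -1, z = -1.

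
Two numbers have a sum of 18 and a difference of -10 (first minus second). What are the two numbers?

Let x = first number, y = second number.
  x + y = 18
  x - y = -10
Row-reduce the augmented matrix:
R2 ← R2 − 1·R1.
R2 ← R2 / (-2).
R1 ← R1 − 1·R2.
Reading off the reduced rows gives x = 4, y = 14.

first number: 4, second number: 14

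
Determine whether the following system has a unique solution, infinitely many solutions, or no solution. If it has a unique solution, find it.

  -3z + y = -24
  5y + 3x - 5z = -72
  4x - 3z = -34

Row-reduce the augmented matrix:
Swap R1 and R2.
R1 ← R1 / (3).
R3 ← R3 − 4·R1.
R1 ← R1 − 5/3·R2.
R3 ← R3 + 20/3·R2.
R3 ← R3 / (-49/3).
R1 ← R1 − 10/3·R3.
R2 ← R2 + 3·R3.
Reading off the reduced rows gives x = -4, y = -6, z = 6.

x = -4, y = -6, z = 6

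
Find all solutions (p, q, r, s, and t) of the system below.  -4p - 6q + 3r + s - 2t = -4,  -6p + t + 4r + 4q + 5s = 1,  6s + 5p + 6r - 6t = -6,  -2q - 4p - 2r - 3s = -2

infinitely many solutions

Row-reduce:
R1 ← R1 / (-4).
R2 ← R2 + 6·R1.
R3 ← R3 − 5·R1.
R4 ← R4 + 4·R1.
R2 ← R2 / (13).
R1 ← R1 − 3/2·R2.
R3 ← R3 + 15/2·R2.
R4 ← R4 − 4·R2.
R3 ← R3 / (123/13).
R1 ← R1 + 9/13·R3.
R2 ← R2 + 1/26·R3.
R4 ← R4 + 63/13·R3.
R4 ← R4 / (-27/82).
R1 ← R1 − 1/41·R4.
R2 ← R2 − 151/492·R4.
R3 ← R3 − 241/246·R4.
Rank is 4 with 5 unknowns, leaving t free.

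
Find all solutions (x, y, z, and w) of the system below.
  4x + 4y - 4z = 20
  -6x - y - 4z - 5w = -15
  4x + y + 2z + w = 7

infinitely many solutions

Row-reduce:
R1 ← R1 / (4).
R2 ← R2 + 6·R1.
R3 ← R3 − 4·R1.
R2 ← R2 / (5).
R1 ← R1 − 1·R2.
R3 ← R3 + 3·R2.
R3 ← R3 / (-2).
R1 ← R1 − 1·R3.
R2 ← R2 + 1·R3.
Rank is 3 with 4 unknowns, leaving z free.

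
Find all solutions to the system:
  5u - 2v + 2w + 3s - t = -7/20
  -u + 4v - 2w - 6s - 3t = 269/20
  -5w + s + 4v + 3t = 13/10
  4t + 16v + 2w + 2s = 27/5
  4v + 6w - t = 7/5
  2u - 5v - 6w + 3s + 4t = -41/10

u = 7/4, v = 1/2, w = 0, s = -5/2, t = 3/5

Row-reduce the augmented matrix:
R1 ← R1 / (5).
R2 ← R2 + 1·R1.
R6 ← R6 − 2·R1.
R2 ← R2 / (18/5).
R1 ← R1 + 2/5·R2.
R3 ← R3 − 4·R2.
R4 ← R4 − 16·R2.
R5 ← R5 − 4·R2.
R6 ← R6 + 21/5·R2.
R3 ← R3 / (-29/9).
R1 ← R1 − 2/9·R3.
R2 ← R2 + 4/9·R3.
R4 ← R4 − 82/9·R3.
R5 ← R5 − 70/9·R3.
R6 ← R6 + 26/3·R3.
R4 ← R4 / (1328/29).
R1 ← R1 − 14/29·R4.
R2 ← R2 + 143/58·R4.
R3 ← R3 + 63/29·R4.
R5 ← R5 − 664/29·R4.
R6 ← R6 + 1353/58·R4.
Swap R5 and R6.
R5 ← R5 / (2337/1328).
R1 ← R1 + 163/332·R5.
R2 ← R2 − 247/1328·R5.
R3 ← R3 + 193/664·R5.
R4 ← R4 − 533/664·R5.
R6 reduces to 0 = 0, so the extra equation is consistent.
Reading off the reduced rows gives u = 7/4, v = 1/2, w = 0, s = -5/2, t = 3/5.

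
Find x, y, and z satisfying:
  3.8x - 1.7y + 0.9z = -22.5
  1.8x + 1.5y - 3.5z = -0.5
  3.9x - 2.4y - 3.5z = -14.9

x = -5, y = 1, z = -2

Row-reduce the augmented matrix:
R1 ← R1 / (19/5).
R2 ← R2 − 9/5·R1.
R3 ← R3 − 39/10·R1.
R2 ← R2 / (219/95).
R1 ← R1 + 17/38·R2.
R3 ← R3 + 249/380·R2.
R3 ← R3 / (-2022/365).
R1 ← R1 + 115/219·R3.
R2 ← R2 + 373/219·R3.
Reading off the reduced rows gives x = -5, y = 1, z = -2.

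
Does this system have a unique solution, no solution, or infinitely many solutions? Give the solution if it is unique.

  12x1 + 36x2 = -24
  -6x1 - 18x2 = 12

infinitely many solutions

Row-reduce:
R1 ← R1 / (12).
R2 ← R2 + 6·R1.
Rank is 1 with 2 unknowns, leaving x2 free.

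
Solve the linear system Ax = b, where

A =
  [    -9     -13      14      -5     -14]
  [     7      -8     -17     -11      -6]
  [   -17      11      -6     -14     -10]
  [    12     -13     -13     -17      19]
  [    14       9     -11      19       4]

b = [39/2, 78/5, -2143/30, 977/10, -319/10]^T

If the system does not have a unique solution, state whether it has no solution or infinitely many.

Row-reduce the augmented matrix:
R1 ← R1 / (-9).
R2 ← R2 − 7·R1.
R3 ← R3 + 17·R1.
R4 ← R4 − 12·R1.
R5 ← R5 − 14·R1.
R2 ← R2 / (-163/9).
R1 ← R1 − 13/9·R2.
R3 ← R3 − 320/9·R2.
R4 ← R4 + 91/3·R2.
R5 ← R5 + 101/9·R2.
R3 ← R3 / (-7244/163).
R1 ← R1 + 333/163·R3.
R2 ← R2 − 55/163·R3.
R4 ← R4 − 2592/163·R3.
R5 ← R5 − 2374/163·R3.
R4 ← R4 / (-19593/1811).
R1 ← R1 − 6673/7244·R4.
R2 ← R2 − 4097/7244·R4.
R3 ← R3 − 5507/7244·R4.
R5 ← R5 − 33959/3622·R4.
R5 ← R5 / (89219/13062).
R1 ← R1 − 75877/26124·R5.
R2 ← R2 − 51965/26124·R5.
R3 ← R3 − 51383/26124·R5.
R4 ← R4 + 13667/6531·R5.
Reading off the reduced rows gives x_1 = 7/3, x_2 = -5/2, x_3 = 5/3, x_4 = -8/5, x_5 = 5/3.

x_1 = 7/3, x_2 = -5/2, x_3 = 5/3, x_4 = -8/5, x_5 = 5/3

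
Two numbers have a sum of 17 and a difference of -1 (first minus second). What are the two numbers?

Let x = first number, y = second number.
  y + x = 17
  -y + x = -1
From equation 1: x = 17 − y.
Substitute into equation 2 and solve: y = 9.
Then x = 8.

first number: 8, second number: 9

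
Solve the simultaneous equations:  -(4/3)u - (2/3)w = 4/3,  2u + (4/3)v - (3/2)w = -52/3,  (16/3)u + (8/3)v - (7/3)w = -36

infinitely many solutions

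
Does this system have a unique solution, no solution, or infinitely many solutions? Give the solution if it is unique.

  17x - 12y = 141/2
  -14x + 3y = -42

x = 5/2, y = -7/3

Row-reduce the augmented matrix:
R1 ← R1 / (17).
R2 ← R2 + 14·R1.
R2 ← R2 / (-117/17).
R1 ← R1 + 12/17·R2.
Reading off the reduced rows gives x = 5/2, y = -7/3.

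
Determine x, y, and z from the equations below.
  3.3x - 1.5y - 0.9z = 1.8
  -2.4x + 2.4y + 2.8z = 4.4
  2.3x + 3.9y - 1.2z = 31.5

Row-reduce the augmented matrix:
R1 ← R1 / (33/10).
R2 ← R2 + 12/5·R1.
R3 ← R3 − 23/10·R1.
R2 ← R2 / (72/55).
R1 ← R1 + 5/11·R2.
R3 ← R3 − 272/55·R2.
R3 ← R3 / (-781/90).
R1 ← R1 − 17/36·R3.
R2 ← R2 − 59/36·R3.
Reading off the reduced rows gives x = 3, y = 6, z = -1.

x = 3, y = 6, z = -1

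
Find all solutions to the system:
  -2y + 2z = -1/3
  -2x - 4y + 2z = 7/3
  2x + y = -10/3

x = -2, y = 2/3, z = 1/2

Row-reduce the augmented matrix:
Swap R1 and R2.
R1 ← R1 / (-2).
R3 ← R3 − 2·R1.
R2 ← R2 / (-2).
R1 ← R1 − 2·R2.
R3 ← R3 + 3·R2.
R3 ← R3 / (-1).
R1 ← R1 − 1·R3.
R2 ← R2 + 1·R3.
Reading off the reduced rows gives x = -2, y = 2/3, z = 1/2.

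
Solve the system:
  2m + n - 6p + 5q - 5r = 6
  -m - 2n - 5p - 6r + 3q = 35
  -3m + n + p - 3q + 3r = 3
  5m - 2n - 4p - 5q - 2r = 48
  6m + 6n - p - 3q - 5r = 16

Row-reduce the augmented matrix:
R1 ← R1 / (2).
R2 ← R2 + 1·R1.
R3 ← R3 + 3·R1.
R4 ← R4 − 5·R1.
R5 ← R5 − 6·R1.
R2 ← R2 / (-3/2).
R1 ← R1 − 1/2·R2.
R3 ← R3 − 5/2·R2.
R4 ← R4 + 9/2·R2.
R5 ← R5 − 3·R2.
R3 ← R3 / (-64/3).
R1 ← R1 + 17/3·R3.
R2 ← R2 − 16/3·R3.
R4 ← R4 − 35·R3.
R5 ← R5 − 1·R3.
R4 ← R4 / (-741/64).
R1 ← R1 − 45/64·R4.
R2 ← R2 + 1/4·R4.
R3 ← R3 + 41/64·R4.
R5 ← R5 + 407/64·R4.
R5 ← R5 / (-8023/741).
R1 ← R1 + 12/247·R5.
R2 ← R2 − 655/741·R5.
R3 ← R3 − 428/741·R5.
R4 ← R4 + 344/741·R5.
Reading off the reduced rows gives m = -2, n = -3, p = -3, q = -6, r = -5.

m = -2, n = -3, p = -3, q = -6, r = -5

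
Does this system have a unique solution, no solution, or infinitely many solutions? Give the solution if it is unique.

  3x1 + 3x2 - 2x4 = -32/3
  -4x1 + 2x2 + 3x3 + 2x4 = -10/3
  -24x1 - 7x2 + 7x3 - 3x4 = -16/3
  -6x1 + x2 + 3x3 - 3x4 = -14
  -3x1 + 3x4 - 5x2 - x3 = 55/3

Row-reduce the augmented matrix:
R1 ← R1 / (3).
R2 ← R2 + 4·R1.
R3 ← R3 + 24·R1.
R4 ← R4 + 6·R1.
R5 ← R5 + 3·R1.
R2 ← R2 / (6).
R1 ← R1 − 1·R2.
R3 ← R3 − 17·R2.
R4 ← R4 − 7·R2.
R5 ← R5 + 2·R2.
R3 ← R3 / (-3/2).
R1 ← R1 + 1/2·R3.
R2 ← R2 − 1/2·R3.
R4 ← R4 + 1/2·R3.
R4 ← R4 / (-14/27).
R1 ← R1 − 139/27·R4.
R2 ← R2 + 157/27·R4.
R3 ← R3 − 308/27·R4.
R5 ← R5 − 7/9·R4.
R5 reduces to 0 = 0, so the extra equation is consistent.
Reading off the reduced rows gives x1 = 1, x2 = -3, x3 = 2/3, x4 = 7/3.

x1 = 1, x2 = -3, x3 = 2/3, x4 = 7/3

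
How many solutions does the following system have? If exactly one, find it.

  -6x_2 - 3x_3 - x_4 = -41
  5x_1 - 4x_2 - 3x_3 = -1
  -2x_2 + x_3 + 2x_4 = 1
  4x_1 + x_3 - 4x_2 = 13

x_1 = 6, x_2 = 4, x_3 = 5, x_4 = 2

Row-reduce the augmented matrix:
Swap R1 and R2.
R1 ← R1 / (5).
R4 ← R4 − 4·R1.
R2 ← R2 / (-6).
R1 ← R1 + 4/5·R2.
R3 ← R3 + 2·R2.
R4 ← R4 + 4/5·R2.
R3 ← R3 / (2).
R1 ← R1 + 1/5·R3.
R2 ← R2 − 1/2·R3.
R4 ← R4 − 19/5·R3.
R4 ← R4 / (-43/10).
R1 ← R1 − 11/30·R4.
R2 ← R2 + 5/12·R4.
R3 ← R3 − 7/6·R4.
Reading off the reduced rows gives x_1 = 6, x_2 = 4, x_3 = 5, x_4 = 2.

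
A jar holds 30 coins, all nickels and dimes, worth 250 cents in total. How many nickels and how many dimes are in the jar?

Let n = nickels, d = dimes.
  d + n = 30
  5n + 10d = 250
Row-reduce the augmented matrix:
R2 ← R2 − 5·R1.
R2 ← R2 / (5).
R1 ← R1 − 1·R2.
Reading off the reduced rows gives n = 10, d = 20.

nickels: 10, dimes: 20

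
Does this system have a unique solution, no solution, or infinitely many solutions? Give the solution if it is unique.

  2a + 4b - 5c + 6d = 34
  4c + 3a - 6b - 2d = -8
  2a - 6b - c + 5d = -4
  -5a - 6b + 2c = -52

Row-reduce the augmented matrix:
R1 ← R1 / (2).
R2 ← R2 − 3·R1.
R3 ← R3 − 2·R1.
R4 ← R4 + 5·R1.
R2 ← R2 / (-12).
R1 ← R1 − 2·R2.
R3 ← R3 + 10·R2.
R4 ← R4 − 4·R2.
R3 ← R3 / (-67/12).
R1 ← R1 + 7/12·R3.
R2 ← R2 + 23/24·R3.
R4 ← R4 + 20/3·R3.
R4 ← R4 / (106/67).
R1 ← R1 − 21/67·R4.
R2 ← R2 + 65/134·R4.
R3 ← R3 + 98/67·R4.
Reading off the reduced rows gives a = 6, b = 3, c = -2, d = 0.

a = 6, b = 3, c = -2, d = 0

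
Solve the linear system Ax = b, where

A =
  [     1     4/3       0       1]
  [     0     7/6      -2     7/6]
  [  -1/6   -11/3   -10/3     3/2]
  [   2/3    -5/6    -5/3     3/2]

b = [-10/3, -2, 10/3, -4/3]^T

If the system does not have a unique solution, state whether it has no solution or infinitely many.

no solution

Row-reduce:
R3 ← R3 + 1/6·R1.
R4 ← R4 − 2/3·R1.
R2 ← R2 / (7/6).
R1 ← R1 − 4/3·R2.
R3 ← R3 + 31/9·R2.
R4 ← R4 + 31/18·R2.
R3 ← R3 / (-194/21).
R1 ← R1 − 16/7·R3.
R2 ← R2 + 12/7·R3.
R4 ← R4 + 97/21·R3.
Row 4 reduces to 0 = -1/2, a contradiction. The system is inconsistent.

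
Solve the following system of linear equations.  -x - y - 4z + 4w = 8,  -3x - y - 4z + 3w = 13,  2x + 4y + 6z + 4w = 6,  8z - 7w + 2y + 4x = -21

infinitely many solutions

Row-reduce:
R1 ← R1 / (-1).
R2 ← R2 + 3·R1.
R3 ← R3 − 2·R1.
R4 ← R4 − 4·R1.
R2 ← R2 / (2).
R1 ← R1 − 1·R2.
R3 ← R3 − 2·R2.
R4 ← R4 + 2·R2.
R3 ← R3 / (-10).
R2 ← R2 − 4·R3.
Rank is 3 with 4 unknowns, leaving w free.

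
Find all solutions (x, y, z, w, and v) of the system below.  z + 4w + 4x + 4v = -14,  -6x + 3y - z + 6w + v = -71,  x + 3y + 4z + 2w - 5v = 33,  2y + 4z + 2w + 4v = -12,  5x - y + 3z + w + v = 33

x = 4, y = -4, z = 6, w = -4, v = -5

Row-reduce the augmented matrix:
R1 ← R1 / (4).
R2 ← R2 + 6·R1.
R3 ← R3 − 1·R1.
R5 ← R5 − 5·R1.
R2 ← R2 / (3).
R3 ← R3 − 3·R2.
R4 ← R4 − 2·R2.
R5 ← R5 + 1·R2.
R3 ← R3 / (13/4).
R1 ← R1 − 1/4·R3.
R2 ← R2 − 1/6·R3.
R4 ← R4 − 11/3·R3.
R5 ← R5 − 23/12·R3.
R4 ← R4 / (250/39).
R1 ← R1 − 24/13·R4.
R2 ← R2 − 178/39·R4.
R3 ← R3 + 44/13·R4.
R5 ← R5 − 253/39·R4.
R5 ← R5 / (-1021/125).
R1 ← R1 + 254/125·R5.
R2 ← R2 + 871/125·R5.
R3 ← R3 − 424/125·R5.
R4 ← R4 − 273/125·R5.
Reading off the reduced rows gives x = 4, y = -4, z = 6, w = -4, v = -5.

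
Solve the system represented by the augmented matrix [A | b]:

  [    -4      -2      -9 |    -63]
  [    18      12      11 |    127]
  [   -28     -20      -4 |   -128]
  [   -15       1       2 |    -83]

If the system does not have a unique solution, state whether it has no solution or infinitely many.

Row-reduce the augmented matrix:
R1 ← R1 / (-4).
R2 ← R2 − 18·R1.
R3 ← R3 + 28·R1.
R4 ← R4 + 15·R1.
R2 ← R2 / (3).
R1 ← R1 − 1/2·R2.
R3 ← R3 + 6·R2.
R4 ← R4 − 17/2·R2.
Swap R3 and R4.
R3 ← R3 / (358/3).
R1 ← R1 − 43/6·R3.
R2 ← R2 + 59/6·R3.
R4 reduces to 0 = 0, so the extra equation is consistent.
Reading off the reduced rows gives x_1 = 6, x_2 = -3, x_3 = 5.

x_1 = 6, x_2 = -3, x_3 = 5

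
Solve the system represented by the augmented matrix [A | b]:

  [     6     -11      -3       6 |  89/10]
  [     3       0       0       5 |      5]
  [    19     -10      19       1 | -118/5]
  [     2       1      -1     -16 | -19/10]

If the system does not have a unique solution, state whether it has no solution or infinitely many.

Row-reduce the augmented matrix:
R1 ← R1 / (6).
R2 ← R2 − 3·R1.
R3 ← R3 − 19·R1.
R4 ← R4 − 2·R1.
R2 ← R2 / (11/2).
R1 ← R1 + 11/6·R2.
R3 ← R3 − 149/6·R2.
R4 ← R4 − 14/3·R2.
R3 ← R3 / (239/11).
R2 ← R2 − 3/11·R3.
R4 ← R4 + 14/11·R3.
R4 ← R4 / (-5086/239).
R1 ← R1 − 5/3·R4.
R2 ← R2 − 168/239·R4.
R3 ← R3 + 892/717·R4.
Reading off the reduced rows gives x_1 = 1, x_2 = 1/2, x_3 = -2, x_4 = 2/5.

x_1 = 1, x_2 = 1/2, x_3 = -2, x_4 = 2/5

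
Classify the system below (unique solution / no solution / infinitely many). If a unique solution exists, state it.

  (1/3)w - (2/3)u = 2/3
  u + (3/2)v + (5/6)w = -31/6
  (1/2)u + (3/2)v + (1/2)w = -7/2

Row-reduce the augmented matrix:
R1 ← R1 / (-2/3).
R2 ← R2 − 1·R1.
R3 ← R3 − 1/2·R1.
R2 ← R2 / (3/2).
R3 ← R3 − 3/2·R2.
R3 ← R3 / (-7/12).
R1 ← R1 + 1/2·R3.
R2 ← R2 − 8/9·R3.
Reading off the reduced rows gives u = -2, v = -1, w = -2.

u = -2, v = -1, w = -2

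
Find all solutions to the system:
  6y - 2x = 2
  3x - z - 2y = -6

Row-reduce:
R1 ← R1 / (-2).
R2 ← R2 − 3·R1.
R2 ← R2 / (7).
R1 ← R1 + 3·R2.
Rank is 2 with 3 unknowns, leaving z free.

infinitely many solutions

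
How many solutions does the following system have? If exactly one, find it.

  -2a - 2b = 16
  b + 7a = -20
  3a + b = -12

a = -2, b = -6

Row-reduce the augmented matrix:
R1 ← R1 / (-2).
R2 ← R2 − 7·R1.
R3 ← R3 − 3·R1.
R2 ← R2 / (-6).
R1 ← R1 − 1·R2.
R3 ← R3 + 2·R2.
R3 reduces to 0 = 0, so the extra equation is consistent.
Reading off the reduced rows gives a = -2, b = -6.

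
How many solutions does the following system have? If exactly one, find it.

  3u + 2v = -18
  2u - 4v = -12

Row-reduce the augmented matrix:
R1 ← R1 / (3).
R2 ← R2 − 2·R1.
R2 ← R2 / (-16/3).
R1 ← R1 − 2/3·R2.
Reading off the reduced rows gives u = -6, v = 0.

u = -6, v = 0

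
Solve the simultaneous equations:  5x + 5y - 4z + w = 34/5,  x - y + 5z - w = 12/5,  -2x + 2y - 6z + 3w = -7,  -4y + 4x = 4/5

Row-reduce the augmented matrix:
R1 ← R1 / (5).
R2 ← R2 − 1·R1.
R3 ← R3 + 2·R1.
R4 ← R4 − 4·R1.
R2 ← R2 / (-2).
R1 ← R1 − 1·R2.
R3 ← R3 − 4·R2.
R4 ← R4 + 8·R2.
R3 ← R3 / (4).
R1 ← R1 − 21/10·R3.
R2 ← R2 + 29/10·R3.
R4 ← R4 + 20·R3.
R4 ← R4 / (9).
R1 ← R1 + 37/40·R4.
R2 ← R2 − 53/40·R4.
R3 ← R3 − 1/4·R4.
Reading off the reduced rows gives x = 1, y = 4/5, z = 0, w = -11/5.

x = 1, y = 4/5, z = 0, w = -11/5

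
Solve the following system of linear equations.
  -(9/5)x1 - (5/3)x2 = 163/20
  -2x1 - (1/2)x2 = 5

Row-reduce the augmented matrix:
R1 ← R1 / (-9/5).
R2 ← R2 + 2·R1.
R2 ← R2 / (73/54).
R1 ← R1 − 25/27·R2.
Reading off the reduced rows gives x1 = -7/4, x2 = -3.

x1 = -7/4, x2 = -3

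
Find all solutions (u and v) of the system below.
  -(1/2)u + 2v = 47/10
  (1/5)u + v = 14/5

From equation 2: v = 14/5 − 1/5·u.
Substitute into equation 1 and solve: u = 1.
Then v = 13/5.

u = 1, v = 13/5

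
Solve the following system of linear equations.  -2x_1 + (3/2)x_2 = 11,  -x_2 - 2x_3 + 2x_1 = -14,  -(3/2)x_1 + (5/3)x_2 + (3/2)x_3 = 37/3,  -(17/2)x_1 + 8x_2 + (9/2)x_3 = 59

x_1 = -4, x_2 = 2, x_3 = 2

Row-reduce the augmented matrix:
R1 ← R1 / (-2).
R2 ← R2 − 2·R1.
R3 ← R3 + 3/2·R1.
R4 ← R4 + 17/2·R1.
R2 ← R2 / (1/2).
R1 ← R1 + 3/4·R2.
R3 ← R3 − 13/24·R2.
R4 ← R4 − 13/8·R2.
R3 ← R3 / (11/3).
R1 ← R1 + 3·R3.
R2 ← R2 + 4·R3.
R4 ← R4 − 11·R3.
R4 reduces to 0 = 0, so the extra equation is consistent.
Reading off the reduced rows gives x_1 = -4, x_2 = 2, x_3 = 2.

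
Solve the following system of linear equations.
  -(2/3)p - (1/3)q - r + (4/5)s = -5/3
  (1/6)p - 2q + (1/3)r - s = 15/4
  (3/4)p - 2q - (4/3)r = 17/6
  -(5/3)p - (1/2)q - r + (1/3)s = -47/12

p = 2, q = -2, r = 2, s = 5/4

Row-reduce the augmented matrix:
R1 ← R1 / (-2/3).
R2 ← R2 − 1/6·R1.
R3 ← R3 − 3/4·R1.
R4 ← R4 + 5/3·R1.
R2 ← R2 / (-25/12).
R1 ← R1 − 1/2·R2.
R3 ← R3 + 19/8·R2.
R4 ← R4 − 1/3·R2.
R3 ← R3 / (-383/150).
R1 ← R1 − 38/25·R3.
R2 ← R2 + 1/25·R3.
R4 ← R4 − 227/150·R3.
R4 ← R4 / (-8281/11490).
R1 ← R1 + 120/383·R4.
R2 ← R2 − 681/1915·R4.
R3 ← R3 + 1359/1915·R4.
Reading off the reduced rows gives p = 2, q = -2, r = 2, s = 5/4.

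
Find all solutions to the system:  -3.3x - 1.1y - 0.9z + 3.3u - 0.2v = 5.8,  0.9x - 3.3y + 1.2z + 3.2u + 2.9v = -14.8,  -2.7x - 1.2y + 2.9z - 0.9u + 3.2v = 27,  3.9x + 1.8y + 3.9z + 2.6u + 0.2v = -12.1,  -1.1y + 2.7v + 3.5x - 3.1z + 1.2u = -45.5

x = -6, y = 0, z = 5, u = -3, v = -2

Row-reduce the augmented matrix:
R1 ← R1 / (-33/10).
R2 ← R2 − 9/10·R1.
R3 ← R3 + 27/10·R1.
R4 ← R4 − 39/10·R1.
R5 ← R5 − 7/2·R1.
R2 ← R2 / (-18/5).
R1 ← R1 − 1/3·R2.
R3 ← R3 + 3/10·R2.
R4 ← R4 − 1/2·R2.
R5 ← R5 + 34/15·R2.
R3 ← R3 / (313/88).
R1 ← R1 − 13/36·R3.
R2 ← R2 + 35/132·R3.
R4 ← R4 − 3919/1320·R3.
R5 ← R5 + 419/90·R3.
R4 ← R4 / (1459153/140850).
R1 ← R1 + 9304/42255·R4.
R2 ← R2 + 4036/2817·R4.
R3 ← R3 + 5203/4695·R4.
R5 ← R5 + 1284877/422550·R4.
R5 ← R5 / (60232833/14591530).
R1 ← R1 + 60105/1459153·R5.
R2 ← R2 + 1267466/1459153·R5.
R3 ← R3 − 931279/1459153·R5.
R4 ← R4 + 317042/1459153·R5.
Reading off the reduced rows gives x = -6, y = 0, z = 5, u = -3, v = -2.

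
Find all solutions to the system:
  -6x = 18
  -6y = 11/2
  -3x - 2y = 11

no solution

Row-reduce:
R1 ← R1 / (-6).
R3 ← R3 + 3·R1.
R2 ← R2 / (-6).
R3 ← R3 + 2·R2.
Row 3 reduces to 0 = 1/6, a contradiction. The system is inconsistent.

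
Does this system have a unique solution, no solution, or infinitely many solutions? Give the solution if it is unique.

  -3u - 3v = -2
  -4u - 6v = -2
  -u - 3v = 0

Row-reduce the augmented matrix:
R1 ← R1 / (-3).
R2 ← R2 + 4·R1.
R3 ← R3 + 1·R1.
R2 ← R2 / (-2).
R1 ← R1 − 1·R2.
R3 ← R3 + 2·R2.
R3 reduces to 0 = 0, so the extra equation is consistent.
Reading off the reduced rows gives u = 1, v = -1/3.

u = 1, v = -1/3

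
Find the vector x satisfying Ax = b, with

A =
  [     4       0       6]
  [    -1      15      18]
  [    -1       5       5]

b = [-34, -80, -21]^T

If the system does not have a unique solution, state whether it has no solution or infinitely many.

infinitely many solutions

Row-reduce:
R1 ← R1 / (4).
R2 ← R2 + 1·R1.
R3 ← R3 + 1·R1.
R2 ← R2 / (15).
R3 ← R3 − 5·R2.
Rank is 2 with 3 unknowns, leaving x_3 free.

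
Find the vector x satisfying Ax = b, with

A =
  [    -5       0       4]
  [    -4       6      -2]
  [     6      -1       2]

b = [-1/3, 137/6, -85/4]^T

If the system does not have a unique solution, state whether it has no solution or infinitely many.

Row-reduce the augmented matrix:
R1 ← R1 / (-5).
R2 ← R2 + 4·R1.
R3 ← R3 − 6·R1.
R2 ← R2 / (6).
R3 ← R3 + 1·R2.
R3 ← R3 / (89/15).
R1 ← R1 + 4/5·R3.
R2 ← R2 + 13/15·R3.
Reading off the reduced rows gives x_1 = -7/3, x_2 = 5/4, x_3 = -3.

x_1 = -7/3, x_2 = 5/4, x_3 = -3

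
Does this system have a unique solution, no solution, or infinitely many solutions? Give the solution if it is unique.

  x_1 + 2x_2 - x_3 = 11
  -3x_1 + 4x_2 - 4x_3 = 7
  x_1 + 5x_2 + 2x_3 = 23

Row-reduce the augmented matrix:
R2 ← R2 + 3·R1.
R3 ← R3 − 1·R1.
R2 ← R2 / (10).
R1 ← R1 − 2·R2.
R3 ← R3 − 3·R2.
R3 ← R3 / (51/10).
R1 ← R1 − 2/5·R3.
R2 ← R2 + 7/10·R3.
Reading off the reduced rows gives x_1 = 3, x_2 = 4, x_3 = 0.

x_1 = 3, x_2 = 4, x_3 = 0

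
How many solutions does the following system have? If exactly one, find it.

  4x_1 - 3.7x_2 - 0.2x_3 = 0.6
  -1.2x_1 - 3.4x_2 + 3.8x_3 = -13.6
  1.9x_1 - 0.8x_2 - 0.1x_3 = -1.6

x_1 = -2, x_2 = -2, x_3 = -6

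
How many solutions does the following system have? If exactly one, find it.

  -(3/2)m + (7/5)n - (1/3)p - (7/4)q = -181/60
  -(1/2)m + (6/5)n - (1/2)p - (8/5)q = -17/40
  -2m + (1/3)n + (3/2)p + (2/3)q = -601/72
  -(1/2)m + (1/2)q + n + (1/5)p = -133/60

m = 2, n = -2/3, p = -11/4, q = 0

Row-reduce the augmented matrix:
R1 ← R1 / (-3/2).
R2 ← R2 + 1/2·R1.
R3 ← R3 + 2·R1.
R4 ← R4 + 1/2·R1.
R2 ← R2 / (11/15).
R1 ← R1 + 14/15·R2.
R3 ← R3 + 23/15·R2.
R4 ← R4 − 8/15·R2.
R3 ← R3 / (112/99).
R1 ← R1 + 3/11·R3.
R2 ← R2 + 35/66·R3.
R4 ← R4 − 98/165·R3.
R4 ← R4 / (1091/800).
R1 ← R1 − 187/2240·R4.
R2 ← R2 + 125/128·R4.
R3 ← R3 − 1731/2240·R4.
Reading off the reduced rows gives m = 2, n = -2/3, p = -11/4, q = 0.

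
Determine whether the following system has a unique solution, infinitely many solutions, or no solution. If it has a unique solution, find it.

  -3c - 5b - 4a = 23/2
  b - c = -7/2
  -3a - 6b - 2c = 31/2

a = 1/2, b = -3, c = 1/2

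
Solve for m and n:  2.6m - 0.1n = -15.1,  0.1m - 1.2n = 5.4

m = -6, n = -5

Row-reduce the augmented matrix:
R1 ← R1 / (13/5).
R2 ← R2 − 1/10·R1.
R2 ← R2 / (-311/260).
R1 ← R1 + 1/26·R2.
Reading off the reduced rows gives m = -6, n = -5.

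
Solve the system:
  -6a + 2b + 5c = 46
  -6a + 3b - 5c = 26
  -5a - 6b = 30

a = -6, b = 0, c = 2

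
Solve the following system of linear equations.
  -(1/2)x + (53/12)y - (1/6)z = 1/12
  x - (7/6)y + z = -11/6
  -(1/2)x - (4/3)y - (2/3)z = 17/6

no solution

Row-reduce:
R1 ← R1 / (-1/2).
R2 ← R2 − 1·R1.
R3 ← R3 + 1/2·R1.
R2 ← R2 / (23/3).
R1 ← R1 + 53/6·R2.
R3 ← R3 + 23/4·R2.
Row 3 reduces to 0 = 3/2, a contradiction. The system is inconsistent.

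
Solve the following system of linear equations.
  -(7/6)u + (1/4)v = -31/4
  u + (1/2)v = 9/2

u = 6, v = -3

From equation 2: u = 9/2 − 1/2·v.
Substitute into equation 1 and solve: v = -3.
Then u = 6.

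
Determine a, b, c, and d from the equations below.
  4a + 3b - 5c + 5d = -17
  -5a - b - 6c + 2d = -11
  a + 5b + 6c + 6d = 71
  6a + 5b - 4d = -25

a = -4, b = 3, c = 6, d = 4

Row-reduce the augmented matrix:
R1 ← R1 / (4).
R2 ← R2 + 5·R1.
R3 ← R3 − 1·R1.
R4 ← R4 − 6·R1.
R2 ← R2 / (11/4).
R1 ← R1 − 3/4·R2.
R3 ← R3 − 17/4·R2.
R4 ← R4 − 1/2·R2.
R3 ← R3 / (288/11).
R1 ← R1 − 23/11·R3.
R2 ← R2 + 49/11·R3.
R4 ← R4 − 107/11·R3.
R4 ← R4 / (-361/36).
R1 ← R1 + 13/36·R4.
R2 ← R2 − 59/36·R4.
R3 ← R3 + 11/36·R4.
Reading off the reduced rows gives a = -4, b = 3, c = 6, d = 4.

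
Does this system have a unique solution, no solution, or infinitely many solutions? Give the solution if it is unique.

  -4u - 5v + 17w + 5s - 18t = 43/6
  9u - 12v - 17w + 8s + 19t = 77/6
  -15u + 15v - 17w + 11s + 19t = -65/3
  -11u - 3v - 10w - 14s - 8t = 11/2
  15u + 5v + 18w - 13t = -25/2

Row-reduce the augmented matrix:
R1 ← R1 / (-4).
R2 ← R2 − 9·R1.
R3 ← R3 + 15·R1.
R4 ← R4 + 11·R1.
R5 ← R5 − 15·R1.
R2 ← R2 / (-93/4).
R1 ← R1 − 5/4·R2.
R3 ← R3 − 135/4·R2.
R4 ← R4 − 43/4·R2.
R5 ← R5 + 55/4·R2.
R3 ← R3 / (-1547/31).
R1 ← R1 + 289/93·R3.
R2 ← R2 + 85/93·R3.
R4 ← R4 + 4364/93·R3.
R5 ← R5 − 6434/93·R3.
R4 ← R4 / (-58535/1547).
R1 ← R1 + 134/91·R4.
R2 ← R2 + 109/91·R4.
R3 ← R3 + 626/1547·R4.
R5 ← R5 − 54703/1547·R4.
R5 ← R5 / (-598663/58535).
R1 ← R1 − 40753/58535·R5.
R2 ← R2 − 32713/58535·R5.
R3 ← R3 + 52064/58535·R5.
R4 ← R4 − 31607/58535·R5.
Reading off the reduced rows gives u = -1/2, v = -5/3, w = 2/3, s = -1/2, t = 2/3.

u = -1/2, v = -5/3, w = 2/3, s = -1/2, t = 2/3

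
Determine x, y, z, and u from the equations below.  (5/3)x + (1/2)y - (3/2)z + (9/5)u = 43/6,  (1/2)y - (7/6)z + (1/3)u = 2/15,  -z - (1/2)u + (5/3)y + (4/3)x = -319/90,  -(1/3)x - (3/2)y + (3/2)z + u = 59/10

Row-reduce the augmented matrix:
R1 ← R1 / (5/3).
R3 ← R3 − 4/3·R1.
R4 ← R4 + 1/3·R1.
R2 ← R2 / (1/2).
R1 ← R1 − 3/10·R2.
R3 ← R3 − 19/15·R2.
R4 ← R4 + 7/5·R2.
R3 ← R3 / (142/45).
R1 ← R1 + 1/5·R3.
R2 ← R2 + 7/3·R3.
R4 ← R4 + 31/15·R3.
R4 ← R4 / (667/1420).
R1 ← R1 − 999/1420·R4.
R2 ← R2 + 1977/1420·R4.
R3 ← R3 + 1253/1420·R4.
Reading off the reduced rows gives x = 3/2, y = -8/3, z = -2/5, u = 3.

x = 3/2, y = -8/3, z = -2/5, u = 3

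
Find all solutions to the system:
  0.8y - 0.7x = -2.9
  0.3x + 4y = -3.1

Row-reduce the augmented matrix:
R1 ← R1 / (-7/10).
R2 ← R2 − 3/10·R1.
R2 ← R2 / (152/35).
R1 ← R1 + 8/7·R2.
Reading off the reduced rows gives x = 3, y = -1.

x = 3, y = -1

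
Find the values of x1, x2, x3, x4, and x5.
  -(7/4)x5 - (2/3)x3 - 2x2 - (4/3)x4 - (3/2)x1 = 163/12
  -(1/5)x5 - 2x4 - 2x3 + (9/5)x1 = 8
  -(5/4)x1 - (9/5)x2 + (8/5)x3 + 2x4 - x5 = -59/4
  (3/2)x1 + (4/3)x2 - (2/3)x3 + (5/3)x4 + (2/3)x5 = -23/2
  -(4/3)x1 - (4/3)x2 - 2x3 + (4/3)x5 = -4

x1 = -5, x2 = 6, x3 = -2, x4 = -6, x5 = -5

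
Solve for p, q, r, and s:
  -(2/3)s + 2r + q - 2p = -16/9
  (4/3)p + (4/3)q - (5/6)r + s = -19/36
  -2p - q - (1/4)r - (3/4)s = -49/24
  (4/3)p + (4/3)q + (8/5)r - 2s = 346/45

p = 2, q = -1/3, r = 1/2, s = -7/3

Row-reduce the augmented matrix:
R1 ← R1 / (-2).
R2 ← R2 − 4/3·R1.
R3 ← R3 + 2·R1.
R4 ← R4 − 4/3·R1.
R2 ← R2 / (2).
R1 ← R1 + 1/2·R2.
R3 ← R3 + 2·R2.
R4 ← R4 − 2·R2.
R3 ← R3 / (-7/4).
R1 ← R1 + 7/8·R3.
R2 ← R2 − 1/4·R3.
R4 ← R4 − 73/30·R3.
R4 ← R4 / (-4429/1890).
R1 ← R1 − 17/72·R4.
R2 ← R2 − 29/84·R4.
R3 ← R3 + 17/63·R4.
Reading off the reduced rows gives p = 2, q = -1/3, r = 1/2, s = -7/3.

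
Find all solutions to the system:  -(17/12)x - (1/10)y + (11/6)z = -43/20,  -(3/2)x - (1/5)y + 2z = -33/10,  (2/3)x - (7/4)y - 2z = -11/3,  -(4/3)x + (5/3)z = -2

no solution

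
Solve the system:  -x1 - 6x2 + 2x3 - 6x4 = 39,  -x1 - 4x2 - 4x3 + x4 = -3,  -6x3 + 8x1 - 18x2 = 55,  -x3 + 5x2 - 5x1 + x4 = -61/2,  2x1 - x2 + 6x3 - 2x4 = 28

Row-reduce the augmented matrix:
R1 ← R1 / (-1).
R2 ← R2 + 1·R1.
R3 ← R3 − 8·R1.
R4 ← R4 + 5·R1.
R5 ← R5 − 2·R1.
R2 ← R2 / (2).
R1 ← R1 − 6·R2.
R3 ← R3 + 66·R2.
R4 ← R4 − 35·R2.
R5 ← R5 + 13·R2.
R3 ← R3 / (-188).
R1 ← R1 − 16·R3.
R2 ← R2 + 3·R3.
R4 ← R4 − 94·R3.
R5 ← R5 + 29·R3.
Swap R4 and R5.
R4 ← R4 / (615/188).
R1 ← R1 − 27/47·R4.
R2 ← R2 − 109/188·R4.
R3 ← R3 + 183/188·R4.
R5 reduces to 0 = 0, so the extra equation is consistent.
Reading off the reduced rows gives x1 = 2, x2 = -3, x3 = 5/2, x4 = -3.

x1 = 2, x2 = -3, x3 = 5/2, x4 = -3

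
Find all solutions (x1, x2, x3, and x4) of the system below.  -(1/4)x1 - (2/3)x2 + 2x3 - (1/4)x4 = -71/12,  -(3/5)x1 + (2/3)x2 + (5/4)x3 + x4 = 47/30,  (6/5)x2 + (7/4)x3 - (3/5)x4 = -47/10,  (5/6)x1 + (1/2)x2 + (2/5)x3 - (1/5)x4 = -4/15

x1 = 1, x2 = 1, x3 = -2, x4 = 4

Row-reduce the augmented matrix:
R1 ← R1 / (-1/4).
R2 ← R2 + 3/5·R1.
R4 ← R4 − 5/6·R1.
R2 ← R2 / (34/15).
R1 ← R1 − 8/3·R2.
R3 ← R3 − 6/5·R2.
R4 ← R4 + 31/18·R2.
R3 ← R3 / (617/170).
R1 ← R1 + 65/17·R3.
R2 ← R2 + 213/136·R3.
R4 ← R4 − 17827/4080·R3.
R4 ← R4 / (9499/4936).
R1 ← R1 + 1485/617·R4.
R2 ← R2 − 201/2468·R4.
R3 ← R3 + 246/617·R4.
Reading off the reduced rows gives x1 = 1, x2 = 1, x3 = -2, x4 = 4.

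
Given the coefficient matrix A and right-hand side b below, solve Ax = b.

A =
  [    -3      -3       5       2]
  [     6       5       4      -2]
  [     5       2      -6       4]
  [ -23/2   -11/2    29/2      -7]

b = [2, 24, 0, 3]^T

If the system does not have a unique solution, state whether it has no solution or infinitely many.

no solution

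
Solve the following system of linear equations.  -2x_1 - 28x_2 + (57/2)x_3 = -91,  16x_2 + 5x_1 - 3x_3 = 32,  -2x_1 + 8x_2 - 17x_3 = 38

no solution

Row-reduce:
R1 ← R1 / (-2).
R2 ← R2 − 5·R1.
R3 ← R3 + 2·R1.
R2 ← R2 / (-54).
R1 ← R1 − 14·R2.
R3 ← R3 − 36·R2.
Row 3 reduces to 0 = -4/3, a contradiction. The system is inconsistent.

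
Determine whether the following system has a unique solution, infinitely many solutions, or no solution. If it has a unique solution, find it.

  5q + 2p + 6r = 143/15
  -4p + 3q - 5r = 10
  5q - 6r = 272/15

Row-reduce the augmented matrix:
R1 ← R1 / (2).
R2 ← R2 + 4·R1.
R2 ← R2 / (13).
R1 ← R1 − 5/2·R2.
R3 ← R3 − 5·R2.
R3 ← R3 / (-113/13).
R1 ← R1 − 43/26·R3.
R2 ← R2 − 7/13·R3.
Reading off the reduced rows gives p = 1/2, q = 8/3, r = -4/5.

p = 1/2, q = 8/3, r = -4/5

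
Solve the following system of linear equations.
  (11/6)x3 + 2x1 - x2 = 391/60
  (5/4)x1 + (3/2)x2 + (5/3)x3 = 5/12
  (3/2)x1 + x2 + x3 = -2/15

Row-reduce the augmented matrix:
R1 ← R1 / (2).
R2 ← R2 − 5/4·R1.
R3 ← R3 − 3/2·R1.
R2 ← R2 / (17/8).
R1 ← R1 + 1/2·R2.
R3 ← R3 − 7/4·R2.
R3 ← R3 / (-41/51).
R1 ← R1 − 53/51·R3.
R2 ← R2 − 25/102·R3.
Reading off the reduced rows gives x1 = -1/5, x2 = -7/3, x3 = 5/2.

x1 = -1/5, x2 = -7/3, x3 = 5/2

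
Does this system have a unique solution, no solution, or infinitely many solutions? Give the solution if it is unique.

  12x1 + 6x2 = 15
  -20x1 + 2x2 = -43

x1 = 2, x2 = -3/2

Row-reduce the augmented matrix:
R1 ← R1 / (12).
R2 ← R2 + 20·R1.
R2 ← R2 / (12).
R1 ← R1 − 1/2·R2.
Reading off the reduced rows gives x1 = 2, x2 = -3/2.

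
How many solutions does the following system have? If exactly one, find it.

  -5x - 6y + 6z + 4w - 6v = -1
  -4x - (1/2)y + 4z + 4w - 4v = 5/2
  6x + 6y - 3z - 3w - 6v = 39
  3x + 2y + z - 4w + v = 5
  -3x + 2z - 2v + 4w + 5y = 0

no solution

Row-reduce:
R1 ← R1 / (-5).
R2 ← R2 + 4·R1.
R3 ← R3 − 6·R1.
R4 ← R4 − 3·R1.
R5 ← R5 + 3·R1.
R2 ← R2 / (43/10).
R1 ← R1 − 6/5·R2.
R3 ← R3 + 6/5·R2.
R4 ← R4 + 8/5·R2.
R5 ← R5 − 43/5·R2.
R3 ← R3 / (171/43).
R1 ← R1 + 42/43·R3.
R2 ← R2 + 8/43·R3.
R4 ← R4 − 185/43·R3.
R4 ← R4 / (-199/57).
R1 ← R1 + 10/19·R4.
R2 ← R2 − 16/57·R4.
R3 ← R3 − 29/57·R4.
Row 5 reduces to 0 = -6, a contradiction. The system is inconsistent.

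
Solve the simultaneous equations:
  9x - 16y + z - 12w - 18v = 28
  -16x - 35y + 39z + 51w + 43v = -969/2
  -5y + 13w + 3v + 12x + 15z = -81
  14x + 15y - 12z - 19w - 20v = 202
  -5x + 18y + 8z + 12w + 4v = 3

Row-reduce:
R1 ← R1 / (9).
R2 ← R2 + 16·R1.
R3 ← R3 − 12·R1.
R4 ← R4 − 14·R1.
R5 ← R5 + 5·R1.
R2 ← R2 / (-571/9).
R1 ← R1 + 16/9·R2.
R3 ← R3 − 49/3·R2.
R4 ← R4 − 359/9·R2.
R5 ← R5 − 82/9·R2.
R3 ← R3 / (13798/571).
R1 ← R1 + 589/571·R3.
R2 ← R2 + 367/571·R3.
R4 ← R4 − 6899/571·R3.
R5 ← R5 − 8229/571·R3.
Swap R4 and R5.
R4 ← R4 / (-84558/6899).
R1 ← R1 + 4144/6899·R4.
R2 ← R2 − 3497/6899·R4.
R3 ← R3 − 10460/6899·R4.
Row 5 reduces to 0 = 1/4, a contradiction. The system is inconsistent.

no solution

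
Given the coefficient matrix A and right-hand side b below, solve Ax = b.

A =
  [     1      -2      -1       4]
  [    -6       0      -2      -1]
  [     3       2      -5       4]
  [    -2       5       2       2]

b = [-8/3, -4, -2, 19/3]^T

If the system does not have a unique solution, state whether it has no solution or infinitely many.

x_1 = 1/3, x_2 = 1, x_3 = 1, x_4 = 0

Row-reduce the augmented matrix:
R2 ← R2 + 6·R1.
R3 ← R3 − 3·R1.
R4 ← R4 + 2·R1.
R2 ← R2 / (-12).
R1 ← R1 + 2·R2.
R3 ← R3 − 8·R2.
R4 ← R4 − 1·R2.
R3 ← R3 / (-22/3).
R1 ← R1 − 1/3·R3.
R2 ← R2 − 2/3·R3.
R4 ← R4 + 2/3·R3.
R4 ← R4 / (45/4).
R1 ← R1 − 1/2·R4.
R2 ← R2 + 5/4·R4.
R3 ← R3 + 1·R4.
Reading off the reduced rows gives x_1 = 1/3, x_2 = 1, x_3 = 1, x_4 = 0.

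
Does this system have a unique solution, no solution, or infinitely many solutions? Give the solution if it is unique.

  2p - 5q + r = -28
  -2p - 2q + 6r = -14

infinitely many solutions

Row-reduce:
R1 ← R1 / (2).
R2 ← R2 + 2·R1.
R2 ← R2 / (-7).
R1 ← R1 + 5/2·R2.
Rank is 2 with 3 unknowns, leaving r free.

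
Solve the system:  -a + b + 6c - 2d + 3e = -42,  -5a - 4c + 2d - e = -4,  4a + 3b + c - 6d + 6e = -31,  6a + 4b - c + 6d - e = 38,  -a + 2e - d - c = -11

a = 5, b = -4, c = -3, d = 3, e = -3

Row-reduce the augmented matrix:
R1 ← R1 / (-1).
R2 ← R2 + 5·R1.
R3 ← R3 − 4·R1.
R4 ← R4 − 6·R1.
R5 ← R5 + 1·R1.
R2 ← R2 / (-5).
R1 ← R1 + 1·R2.
R3 ← R3 − 7·R2.
R4 ← R4 − 10·R2.
R5 ← R5 + 1·R2.
R3 ← R3 / (-113/5).
R1 ← R1 − 4/5·R3.
R2 ← R2 − 34/5·R3.
R4 ← R4 + 33·R3.
R5 ← R5 + 1/5·R3.
R4 ← R4 / (1572/113).
R1 ← R1 + 34/113·R4.
R2 ← R2 + 176/113·R4.
R3 ← R3 + 14/113·R4.
R5 ← R5 + 161/113·R4.
R5 ← R5 / (713/524).
R1 ← R1 + 37/262·R5.
R2 ← R2 − 120/131·R5.
R3 ← R3 − 31/262·R5.
R4 ← R4 + 323/524·R5.
Reading off the reduced rows gives a = 5, b = -4, c = -3, d = 3, e = -3.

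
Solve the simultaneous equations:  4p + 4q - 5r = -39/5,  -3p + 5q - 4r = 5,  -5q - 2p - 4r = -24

p = -1, q = 14/5, r = 3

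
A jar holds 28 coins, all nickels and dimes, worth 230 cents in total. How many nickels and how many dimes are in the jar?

nickels: 10, dimes: 18

Let n = nickels, d = dimes.
  n + d = 28
  5n + 10d = 230
Row-reduce the augmented matrix:
R2 ← R2 − 5·R1.
R2 ← R2 / (5).
R1 ← R1 − 1·R2.
Reading off the reduced rows gives n = 10, d = 18.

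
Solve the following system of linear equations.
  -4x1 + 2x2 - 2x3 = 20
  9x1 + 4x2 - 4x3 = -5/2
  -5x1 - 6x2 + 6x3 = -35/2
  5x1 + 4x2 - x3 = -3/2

x1 = -5/2, x2 = 2, x3 = -3

Row-reduce the augmented matrix:
R1 ← R1 / (-4).
R2 ← R2 − 9·R1.
R3 ← R3 + 5·R1.
R4 ← R4 − 5·R1.
R2 ← R2 / (17/2).
R1 ← R1 + 1/2·R2.
R3 ← R3 + 17/2·R2.
R4 ← R4 − 13/2·R2.
Swap R3 and R4.
R3 ← R3 / (3).
R2 ← R2 + 1·R3.
R4 reduces to 0 = 0, so the extra equation is consistent.
Reading off the reduced rows gives x1 = -5/2, x2 = 2, x3 = -3.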